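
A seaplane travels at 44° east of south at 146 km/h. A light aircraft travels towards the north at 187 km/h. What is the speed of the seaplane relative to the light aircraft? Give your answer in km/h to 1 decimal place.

309.1 km/h

Taking east as x and north as y: seaplane velocity = (101.420, -105.024) km/h; light aircraft velocity = (0.000, 187.000) km/h.
Velocity of seaplane relative to light aircraft = (101.420, -105.024) − (0.000, 187.000) = (101.420, -292.024) km/h.
Magnitude = |(101.420, -292.024)| = 309.134 km/h.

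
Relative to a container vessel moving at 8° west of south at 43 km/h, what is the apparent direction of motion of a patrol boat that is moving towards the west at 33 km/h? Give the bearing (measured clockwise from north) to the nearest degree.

Taking east as x and north as y: patrol boat velocity = (-33.000, 0.000) km/h; container vessel velocity = (-5.984, -42.582) km/h.
Velocity of patrol boat relative to container vessel = (-33.000, 0.000) − (-5.984, -42.582) = (-27.016, 42.582) km/h.
Bearing = atan2(-27.02, 42.58) = 327.61° clockwise from north.

328°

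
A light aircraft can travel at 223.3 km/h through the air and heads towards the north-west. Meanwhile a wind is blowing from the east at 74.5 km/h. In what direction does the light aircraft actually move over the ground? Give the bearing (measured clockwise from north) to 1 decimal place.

Taking east as x and north as y: velocity relative to the air = (-157.897, 157.897) km/h; the air relative to ground = (-74.500, 0.000) km/h.
Velocity relative to ground = (-157.897, 157.897) + (-74.500, 0.000) = (-232.397, 157.897) km/h.
Bearing = atan2(-232.40, 157.90) = 304.19° clockwise from north.

304.2°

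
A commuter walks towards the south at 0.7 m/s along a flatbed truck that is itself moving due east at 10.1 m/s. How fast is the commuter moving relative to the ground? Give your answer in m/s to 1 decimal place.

Taking east as x and north as y: flatbed truck velocity = (10.100, 0.000) m/s; commuter velocity relative to flatbed truck = (0.000, -0.700) m/s.
Velocity relative to ground = (10.100, 0.000) + (0.000, -0.700) = (10.100, -0.700) m/s.
Speed = |(10.100, -0.700)| = 10.124 m/s.

10.1 m/s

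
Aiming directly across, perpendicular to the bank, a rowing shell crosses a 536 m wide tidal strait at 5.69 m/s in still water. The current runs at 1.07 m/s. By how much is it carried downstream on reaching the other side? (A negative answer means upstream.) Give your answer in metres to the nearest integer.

101 m

Perpendicular speed = 5.690 m/s; crossing time = 536 / 5.690 = 94.200 s.
Net downstream speed = 1.070 m/s.
Drift = 1.070 × 94.200 = 100.794 m (downstream).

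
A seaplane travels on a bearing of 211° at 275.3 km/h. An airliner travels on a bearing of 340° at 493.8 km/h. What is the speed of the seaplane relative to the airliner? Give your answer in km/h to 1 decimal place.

Taking east as x and north as y: seaplane velocity = (-141.790, -235.978) km/h; airliner velocity = (-168.890, 464.020) km/h.
Velocity of seaplane relative to airliner = (-141.790, -235.978) − (-168.890, 464.020) = (27.100, -699.998) km/h.
Magnitude = |(27.100, -699.998)| = 700.523 km/h.

700.5 km/h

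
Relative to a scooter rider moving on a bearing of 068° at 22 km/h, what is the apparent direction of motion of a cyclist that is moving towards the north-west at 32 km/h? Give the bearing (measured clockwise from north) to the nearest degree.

Taking east as x and north as y: cyclist velocity = (-22.627, 22.627) km/h; scooter rider velocity = (20.398, 8.241) km/h.
Velocity of cyclist relative to scooter rider = (-22.627, 22.627) − (20.398, 8.241) = (-43.025, 14.386) km/h.
Bearing = atan2(-43.03, 14.39) = 288.49° clockwise from north.

288°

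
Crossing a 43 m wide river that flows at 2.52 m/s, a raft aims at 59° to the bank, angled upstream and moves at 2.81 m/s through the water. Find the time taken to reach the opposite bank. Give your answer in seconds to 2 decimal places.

17.85 s

The component of the raft's velocity perpendicular to the bank is 2.81 × sin 59° = 2.409 m/s.
The current is parallel to the bank, so it does not affect the crossing time.
Time = 43 / 2.409 = 17.852 s.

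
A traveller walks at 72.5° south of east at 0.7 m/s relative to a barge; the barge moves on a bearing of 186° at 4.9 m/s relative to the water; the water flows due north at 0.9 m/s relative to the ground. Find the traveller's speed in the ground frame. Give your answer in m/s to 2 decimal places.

4.65 m/s

In east/north components (m/s): traveller relative to barge = (0.210, -0.668); barge relative to water = (-0.512, -4.873); water relative to ground = (0.000, 0.900).
Sum = (-0.302, -4.641) m/s.
Speed = |(-0.302, -4.641)| = 4.651 m/s.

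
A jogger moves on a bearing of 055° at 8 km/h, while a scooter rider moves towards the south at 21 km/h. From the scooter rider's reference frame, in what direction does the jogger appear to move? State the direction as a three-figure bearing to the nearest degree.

Taking east as x and north as y: jogger velocity = (6.553, 4.589) km/h; scooter rider velocity = (0.000, -21.000) km/h.
Velocity of jogger relative to scooter rider = (6.553, 4.589) − (0.000, -21.000) = (6.553, 25.589) km/h.
Bearing = atan2(6.55, 25.59) = 14.36° clockwise from north.

014°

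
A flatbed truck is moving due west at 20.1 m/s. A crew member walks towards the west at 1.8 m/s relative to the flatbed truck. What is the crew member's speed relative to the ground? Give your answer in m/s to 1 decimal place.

21.9 m/s

Taking east as x and north as y: flatbed truck velocity = (-20.100, 0.000) m/s; crew member velocity relative to flatbed truck = (-1.800, 0.000) m/s.
Velocity relative to ground = (-20.100, 0.000) + (-1.800, 0.000) = (-21.900, 0.000) m/s.
Speed = |(-21.900, 0.000)| = 21.900 m/s.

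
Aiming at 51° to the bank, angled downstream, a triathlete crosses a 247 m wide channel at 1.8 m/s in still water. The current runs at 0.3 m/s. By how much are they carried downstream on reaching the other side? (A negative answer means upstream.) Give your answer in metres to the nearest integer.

Perpendicular speed = 1.399 m/s; crossing time = 247 / 1.399 = 176.572 s.
Net downstream speed = 1.433 m/s.
Drift = 1.433 × 176.572 = 252.988 m (downstream).

253 m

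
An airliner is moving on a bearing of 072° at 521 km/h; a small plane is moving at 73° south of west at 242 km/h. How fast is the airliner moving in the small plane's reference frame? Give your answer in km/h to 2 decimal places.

Taking east as x and north as y: airliner velocity = (495.500, 160.998) km/h; small plane velocity = (-70.754, -231.426) km/h.
Velocity of airliner relative to small plane = (495.500, 160.998) − (-70.754, -231.426) = (566.254, 392.424) km/h.
Magnitude = |(566.254, 392.424)| = 688.941 km/h.

688.94 km/h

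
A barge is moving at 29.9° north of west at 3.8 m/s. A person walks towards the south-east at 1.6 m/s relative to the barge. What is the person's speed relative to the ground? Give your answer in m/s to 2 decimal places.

Taking east as x and north as y: barge velocity = (-3.294, 1.894) m/s; person velocity relative to barge = (1.131, -1.131) m/s.
Velocity relative to ground = (-3.294, 1.894) + (1.131, -1.131) = (-2.163, 0.763) m/s.
Speed = |(-2.163, 0.763)| = 2.293 m/s.

2.29 m/s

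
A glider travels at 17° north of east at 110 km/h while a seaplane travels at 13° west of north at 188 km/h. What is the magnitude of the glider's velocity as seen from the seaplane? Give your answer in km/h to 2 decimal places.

211.09 km/h

Taking east as x and north as y: glider velocity = (105.194, 32.161) km/h; seaplane velocity = (-42.291, 183.182) km/h.
Velocity of glider relative to seaplane = (105.194, 32.161) − (-42.291, 183.182) = (147.484, -151.021) km/h.
Magnitude = |(147.484, -151.021)| = 211.090 km/h.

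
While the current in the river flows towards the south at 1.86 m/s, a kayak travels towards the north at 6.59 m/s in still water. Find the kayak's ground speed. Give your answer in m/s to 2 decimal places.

Taking east as x and north as y: velocity relative to the water = (0.000, 6.590) m/s; the water relative to ground = (0.000, -1.860) m/s.
Velocity relative to ground = (0.000, 6.590) + (0.000, -1.860) = (0.000, 4.730) m/s.
Speed = |(0.000, 4.730)| = 4.730 m/s.

4.73 m/s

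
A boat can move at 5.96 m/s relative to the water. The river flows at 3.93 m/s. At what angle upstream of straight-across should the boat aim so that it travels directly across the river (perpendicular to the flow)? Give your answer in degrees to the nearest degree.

To cancel the current, the upstream component of the boat's velocity must equal the flow: 5.96 sin θ = 3.93.
sin θ = 3.93 / 5.96 = 0.6594.
θ = arcsin(0.6594) = 41.254°.

41°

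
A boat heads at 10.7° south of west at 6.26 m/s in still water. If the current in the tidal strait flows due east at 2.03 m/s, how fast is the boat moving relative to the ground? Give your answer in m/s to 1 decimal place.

4.3 m/s

Taking east as x and north as y: velocity relative to the water = (-6.151, -1.162) m/s; the water relative to ground = (2.030, 0.000) m/s.
Velocity relative to ground = (-6.151, -1.162) + (2.030, 0.000) = (-4.121, -1.162) m/s.
Speed = |(-4.121, -1.162)| = 4.282 m/s.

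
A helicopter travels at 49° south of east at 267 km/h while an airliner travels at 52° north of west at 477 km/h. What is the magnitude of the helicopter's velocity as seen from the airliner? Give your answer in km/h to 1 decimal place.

Taking east as x and north as y: helicopter velocity = (175.168, -201.507) km/h; airliner velocity = (-293.671, 375.881) km/h.
Velocity of helicopter relative to airliner = (175.168, -201.507) − (-293.671, 375.881) = (468.838, -577.389) km/h.
Magnitude = |(468.838, -577.389)| = 743.765 km/h.

743.8 km/h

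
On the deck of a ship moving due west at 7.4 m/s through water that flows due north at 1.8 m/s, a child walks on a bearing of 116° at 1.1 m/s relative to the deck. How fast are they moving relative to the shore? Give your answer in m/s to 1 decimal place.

6.5 m/s

In east/north components (m/s): child relative to ship = (0.989, -0.482); ship relative to water = (-7.400, 0.000); water relative to ground = (0.000, 1.800).
Sum = (-6.411, 1.318) m/s.
Speed = |(-6.411, 1.318)| = 6.545 m/s.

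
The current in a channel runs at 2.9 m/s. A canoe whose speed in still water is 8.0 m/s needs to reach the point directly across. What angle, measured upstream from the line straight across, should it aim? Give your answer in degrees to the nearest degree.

To cancel the current, the upstream component of the canoe's velocity must equal the flow: 8.0 sin θ = 2.9.
sin θ = 2.9 / 8.0 = 0.3625.
θ = arcsin(0.3625) = 21.254°.

21°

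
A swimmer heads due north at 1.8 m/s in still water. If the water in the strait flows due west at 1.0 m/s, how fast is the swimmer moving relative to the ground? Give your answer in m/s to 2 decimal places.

Taking east as x and north as y: velocity relative to the water = (0.000, 1.800) m/s; the water relative to ground = (-1.000, 0.000) m/s.
Velocity relative to ground = (0.000, 1.800) + (-1.000, 0.000) = (-1.000, 1.800) m/s.
Speed = |(-1.000, 1.800)| = 2.059 m/s.

2.06 m/s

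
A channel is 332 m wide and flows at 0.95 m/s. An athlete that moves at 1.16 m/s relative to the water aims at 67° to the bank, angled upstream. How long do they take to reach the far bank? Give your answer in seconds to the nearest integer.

The component of the athlete's velocity perpendicular to the bank is 1.16 × sin 67° = 1.068 m/s.
The current is parallel to the bank, so it does not affect the crossing time.
Time = 332 / 1.068 = 310.924 s.

311 s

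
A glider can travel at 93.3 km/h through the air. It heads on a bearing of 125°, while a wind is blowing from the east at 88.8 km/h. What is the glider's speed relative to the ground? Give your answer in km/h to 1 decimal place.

Taking east as x and north as y: velocity relative to the air = (76.427, -53.515) km/h; the air relative to ground = (-88.800, 0.000) km/h.
Velocity relative to ground = (76.427, -53.515) + (-88.800, 0.000) = (-12.373, -53.515) km/h.
Speed = |(-12.373, -53.515)| = 54.926 km/h.

54.9 km/h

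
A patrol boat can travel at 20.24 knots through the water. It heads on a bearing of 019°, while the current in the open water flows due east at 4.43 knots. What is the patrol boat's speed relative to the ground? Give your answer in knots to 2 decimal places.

22.08 knots

Taking east as x and north as y: velocity relative to the water = (6.589, 19.137) knots; the water relative to ground = (4.430, 0.000) knots.
Velocity relative to ground = (6.589, 19.137) + (4.430, 0.000) = (11.019, 19.137) knots.
Speed = |(11.019, 19.137)| = 22.083 knots.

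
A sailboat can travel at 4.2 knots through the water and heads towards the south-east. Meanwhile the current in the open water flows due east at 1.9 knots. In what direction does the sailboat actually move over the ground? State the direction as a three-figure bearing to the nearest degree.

121°

Taking east as x and north as y: velocity relative to the water = (2.970, -2.970) knots; the water relative to ground = (1.900, 0.000) knots.
Velocity relative to ground = (2.970, -2.970) + (1.900, 0.000) = (4.870, -2.970) knots.
Bearing = atan2(4.87, -2.97) = 121.38° clockwise from north.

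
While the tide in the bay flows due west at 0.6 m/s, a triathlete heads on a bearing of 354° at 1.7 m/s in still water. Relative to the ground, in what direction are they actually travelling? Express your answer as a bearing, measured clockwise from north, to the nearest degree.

Taking east as x and north as y: velocity relative to the water = (-0.178, 1.691) m/s; the water relative to ground = (-0.600, 0.000) m/s.
Velocity relative to ground = (-0.178, 1.691) + (-0.600, 0.000) = (-0.778, 1.691) m/s.
Bearing = atan2(-0.78, 1.69) = 335.30° clockwise from north.

335°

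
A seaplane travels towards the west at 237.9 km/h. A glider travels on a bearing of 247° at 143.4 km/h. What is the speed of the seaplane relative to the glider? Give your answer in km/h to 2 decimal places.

119.81 km/h

Taking east as x and north as y: seaplane velocity = (-237.900, 0.000) km/h; glider velocity = (-132.000, -56.031) km/h.
Velocity of seaplane relative to glider = (-237.900, 0.000) − (-132.000, -56.031) = (-105.900, 56.031) km/h.
Magnitude = |(-105.900, 56.031)| = 119.809 km/h.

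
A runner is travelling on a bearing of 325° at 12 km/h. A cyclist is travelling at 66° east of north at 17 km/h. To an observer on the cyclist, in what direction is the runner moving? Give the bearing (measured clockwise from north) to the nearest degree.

Taking east as x and north as y: runner velocity = (-6.883, 9.830) km/h; cyclist velocity = (15.530, 6.915) km/h.
Velocity of runner relative to cyclist = (-6.883, 9.830) − (15.530, 6.915) = (-22.413, 2.915) km/h.
Bearing = atan2(-22.41, 2.92) = 277.41° clockwise from north.

277°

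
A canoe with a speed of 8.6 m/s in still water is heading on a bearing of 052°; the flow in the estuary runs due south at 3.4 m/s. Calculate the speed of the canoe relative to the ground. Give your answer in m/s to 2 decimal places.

7.04 m/s

Taking east as x and north as y: velocity relative to the water = (6.777, 5.295) m/s; the water relative to ground = (0.000, -3.400) m/s.
Velocity relative to ground = (6.777, 5.295) + (0.000, -3.400) = (6.777, 1.895) m/s.
Speed = |(6.777, 1.895)| = 7.037 m/s.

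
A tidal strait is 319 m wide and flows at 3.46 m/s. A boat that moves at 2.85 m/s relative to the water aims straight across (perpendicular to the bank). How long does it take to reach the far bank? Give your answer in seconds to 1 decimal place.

The component of the boat's velocity perpendicular to the bank is 2.85 m/s.
The flow acts along the bank and has no component across it.
Time = 319 / 2.850 = 111.930 s.

111.9 s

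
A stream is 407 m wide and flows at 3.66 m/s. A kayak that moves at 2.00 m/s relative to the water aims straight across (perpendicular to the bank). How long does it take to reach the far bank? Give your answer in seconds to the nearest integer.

The component of the kayak's velocity perpendicular to the bank is 2.00 m/s.
The current is parallel to the bank, so it does not affect the crossing time.
Time = 407 / 2.000 = 203.500 s.

204 s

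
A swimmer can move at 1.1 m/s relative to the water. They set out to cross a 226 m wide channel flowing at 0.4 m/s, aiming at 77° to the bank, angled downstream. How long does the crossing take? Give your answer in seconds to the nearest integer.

The component of the swimmer's velocity perpendicular to the bank is 1.1 × sin 77° = 1.072 m/s.
Only the cross-stream component determines the crossing time; the current contributes nothing perpendicular to the bank.
Time = 226 / 1.072 = 210.859 s.

211 s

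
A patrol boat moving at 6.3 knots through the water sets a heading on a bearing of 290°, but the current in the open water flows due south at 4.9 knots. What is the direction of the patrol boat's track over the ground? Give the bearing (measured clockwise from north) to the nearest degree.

245°

Taking east as x and north as y: velocity relative to the water = (-5.920, 2.155) knots; the water relative to ground = (0.000, -4.900) knots.
Velocity relative to ground = (-5.920, 2.155) + (0.000, -4.900) = (-5.920, -2.745) knots.
Bearing = atan2(-5.92, -2.75) = 245.12° clockwise from north.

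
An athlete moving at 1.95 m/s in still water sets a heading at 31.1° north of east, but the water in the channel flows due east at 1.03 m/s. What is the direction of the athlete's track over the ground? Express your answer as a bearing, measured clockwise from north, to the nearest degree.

Taking east as x and north as y: velocity relative to the water = (1.670, 1.007) m/s; the water relative to ground = (1.030, 0.000) m/s.
Velocity relative to ground = (1.670, 1.007) + (1.030, 0.000) = (2.700, 1.007) m/s.
Bearing = atan2(2.70, 1.01) = 69.54° clockwise from north.

070°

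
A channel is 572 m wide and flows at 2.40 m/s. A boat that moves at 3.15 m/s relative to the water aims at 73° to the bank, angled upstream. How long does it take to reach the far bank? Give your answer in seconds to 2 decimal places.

189.88 s

The component of the boat's velocity perpendicular to the bank is 3.15 × sin 73° = 3.012 m/s.
The flow acts along the bank and has no component across it.
Time = 572 / 3.012 = 189.884 s.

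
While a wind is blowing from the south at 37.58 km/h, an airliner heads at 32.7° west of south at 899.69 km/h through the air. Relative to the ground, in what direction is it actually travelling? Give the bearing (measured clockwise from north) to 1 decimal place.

214.0°

Taking east as x and north as y: velocity relative to the air = (-486.049, -757.099) km/h; the air relative to ground = (0.000, 37.580) km/h.
Velocity relative to ground = (-486.049, -757.099) + (0.000, 37.580) = (-486.049, -719.519) km/h.
Bearing = atan2(-486.05, -719.52) = 214.04° clockwise from north.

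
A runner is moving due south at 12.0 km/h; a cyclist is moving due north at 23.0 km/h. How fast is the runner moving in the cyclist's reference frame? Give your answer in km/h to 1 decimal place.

Taking east as x and north as y: runner velocity = (0.000, -12.000) km/h; cyclist velocity = (0.000, 23.000) km/h.
Velocity of runner relative to cyclist = (0.000, -12.000) − (0.000, 23.000) = (0.000, -35.000) km/h.
Magnitude = |(0.000, -35.000)| = 35.000 km/h.

35.0 km/h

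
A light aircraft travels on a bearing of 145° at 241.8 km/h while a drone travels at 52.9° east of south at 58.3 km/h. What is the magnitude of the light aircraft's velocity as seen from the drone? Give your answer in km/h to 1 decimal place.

187.2 km/h

Taking east as x and north as y: light aircraft velocity = (138.691, -198.071) km/h; drone velocity = (46.499, -35.167) km/h.
Velocity of light aircraft relative to drone = (138.691, -198.071) − (46.499, -35.167) = (92.192, -162.904) km/h.
Magnitude = |(92.192, -162.904)| = 187.182 km/h.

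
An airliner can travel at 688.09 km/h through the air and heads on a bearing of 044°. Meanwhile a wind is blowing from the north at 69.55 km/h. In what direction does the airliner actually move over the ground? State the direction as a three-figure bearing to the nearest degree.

048°

Taking east as x and north as y: velocity relative to the air = (477.987, 494.971) km/h; the air relative to ground = (0.000, -69.550) km/h.
Velocity relative to ground = (477.987, 494.971) + (0.000, -69.550) = (477.987, 425.421) km/h.
Bearing = atan2(477.99, 425.42) = 48.33° clockwise from north.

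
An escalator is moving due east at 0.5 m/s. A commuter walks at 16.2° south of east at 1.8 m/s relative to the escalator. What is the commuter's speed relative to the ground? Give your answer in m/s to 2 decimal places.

Taking east as x and north as y: escalator velocity = (0.500, 0.000) m/s; commuter velocity relative to escalator = (1.729, -0.502) m/s.
Velocity relative to ground = (0.500, 0.000) + (1.729, -0.502) = (2.229, -0.502) m/s.
Speed = |(2.229, -0.502)| = 2.284 m/s.

2.28 m/s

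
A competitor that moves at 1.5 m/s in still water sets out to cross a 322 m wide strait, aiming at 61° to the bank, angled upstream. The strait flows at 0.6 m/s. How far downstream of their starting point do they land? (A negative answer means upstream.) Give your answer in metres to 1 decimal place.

-31.2 m

Perpendicular speed = 1.312 m/s; crossing time = 322 / 1.312 = 245.440 s.
Net downstream speed = -0.127 m/s.
Drift = -0.127 × 245.440 = -31.224 m (upstream).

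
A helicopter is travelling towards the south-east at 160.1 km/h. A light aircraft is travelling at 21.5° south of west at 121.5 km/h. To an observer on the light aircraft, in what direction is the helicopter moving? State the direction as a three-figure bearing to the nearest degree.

107°

Taking east as x and north as y: helicopter velocity = (113.208, -113.208) km/h; light aircraft velocity = (-113.046, -44.530) km/h.
Velocity of helicopter relative to light aircraft = (113.208, -113.208) − (-113.046, -44.530) = (226.254, -68.678) km/h.
Bearing = atan2(226.25, -68.68) = 106.89° clockwise from north.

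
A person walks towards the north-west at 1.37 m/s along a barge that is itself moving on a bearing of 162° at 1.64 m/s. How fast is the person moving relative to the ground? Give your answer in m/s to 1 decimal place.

0.8 m/s

Taking east as x and north as y: barge velocity = (0.507, -1.560) m/s; person velocity relative to barge = (-0.969, 0.969) m/s.
Velocity relative to ground = (0.507, -1.560) + (-0.969, 0.969) = (-0.462, -0.591) m/s.
Speed = |(-0.462, -0.591)| = 0.750 m/s.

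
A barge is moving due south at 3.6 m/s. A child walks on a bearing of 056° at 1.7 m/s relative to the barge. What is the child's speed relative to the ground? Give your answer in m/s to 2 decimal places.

3.00 m/s

Taking east as x and north as y: barge velocity = (0.000, -3.600) m/s; child velocity relative to barge = (1.409, 0.951) m/s.
Velocity relative to ground = (0.000, -3.600) + (1.409, 0.951) = (1.409, -2.649) m/s.
Speed = |(1.409, -2.649)| = 3.001 m/s.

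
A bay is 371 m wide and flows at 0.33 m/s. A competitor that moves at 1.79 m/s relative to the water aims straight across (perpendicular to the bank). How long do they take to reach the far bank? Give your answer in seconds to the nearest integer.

The component of the competitor's velocity perpendicular to the bank is 1.79 m/s.
The flow acts along the bank and has no component across it.
Time = 371 / 1.790 = 207.263 s.

207 s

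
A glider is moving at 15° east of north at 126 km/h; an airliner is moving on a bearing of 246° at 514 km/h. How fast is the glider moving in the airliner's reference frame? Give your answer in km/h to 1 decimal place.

601.3 km/h

Taking east as x and north as y: glider velocity = (32.611, 121.707) km/h; airliner velocity = (-469.562, -209.063) km/h.
Velocity of glider relative to airliner = (32.611, 121.707) − (-469.562, -209.063) = (502.174, 330.769) km/h.
Magnitude = |(502.174, 330.769)| = 601.321 km/h.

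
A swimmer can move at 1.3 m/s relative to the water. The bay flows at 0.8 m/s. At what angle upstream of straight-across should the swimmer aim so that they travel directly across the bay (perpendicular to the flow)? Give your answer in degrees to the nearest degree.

To cancel the current, the upstream component of the swimmer's velocity must equal the flow: 1.3 sin θ = 0.8.
sin θ = 0.8 / 1.3 = 0.6154.
θ = arcsin(0.6154) = 37.980°.

38°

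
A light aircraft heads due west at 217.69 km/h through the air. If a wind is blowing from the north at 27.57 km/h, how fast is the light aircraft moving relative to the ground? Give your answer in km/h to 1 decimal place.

Taking east as x and north as y: velocity relative to the air = (-217.690, 0.000) km/h; the air relative to ground = (0.000, -27.570) km/h.
Velocity relative to ground = (-217.690, 0.000) + (0.000, -27.570) = (-217.690, -27.570) km/h.
Speed = |(-217.690, -27.570)| = 219.429 km/h.

219.4 km/h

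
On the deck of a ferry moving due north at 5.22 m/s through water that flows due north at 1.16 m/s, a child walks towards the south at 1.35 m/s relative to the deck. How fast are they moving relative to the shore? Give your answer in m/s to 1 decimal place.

5.0 m/s

In east/north components (m/s): child relative to ferry = (0.000, -1.350); ferry relative to water = (0.000, 5.220); water relative to ground = (0.000, 1.160).
Sum = (0.000, 5.030) m/s.
Speed = |(0.000, 5.030)| = 5.030 m/s.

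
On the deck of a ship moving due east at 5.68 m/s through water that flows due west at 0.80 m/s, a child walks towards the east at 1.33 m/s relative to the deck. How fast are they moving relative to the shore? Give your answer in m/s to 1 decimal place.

6.2 m/s

In east/north components (m/s): child relative to ship = (1.330, 0.000); ship relative to water = (5.680, 0.000); water relative to ground = (-0.800, 0.000).
Sum = (6.210, 0.000) m/s.
Speed = |(6.210, 0.000)| = 6.210 m/s.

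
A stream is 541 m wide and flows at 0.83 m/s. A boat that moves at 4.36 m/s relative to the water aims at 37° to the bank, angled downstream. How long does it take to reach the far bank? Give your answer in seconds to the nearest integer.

The component of the boat's velocity perpendicular to the bank is 4.36 × sin 37° = 2.624 m/s.
Only the cross-stream component determines the crossing time; the current contributes nothing perpendicular to the bank.
Time = 541 / 2.624 = 206.181 s.

206 s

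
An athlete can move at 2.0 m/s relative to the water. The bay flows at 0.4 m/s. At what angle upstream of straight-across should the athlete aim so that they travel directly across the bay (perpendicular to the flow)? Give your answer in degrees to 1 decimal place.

11.5°

To cancel the current, the upstream component of the athlete's velocity must equal the flow: 2.0 sin θ = 0.4.
sin θ = 0.4 / 2.0 = 0.2000.
θ = arcsin(0.2000) = 11.537°.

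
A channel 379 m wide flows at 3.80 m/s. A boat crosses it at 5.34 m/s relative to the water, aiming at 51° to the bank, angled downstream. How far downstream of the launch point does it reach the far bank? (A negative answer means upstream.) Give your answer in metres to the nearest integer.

654 m

Perpendicular speed = 4.150 m/s; crossing time = 379 / 4.150 = 91.326 s.
Net downstream speed = 7.161 m/s.
Drift = 7.161 × 91.326 = 653.948 m (downstream).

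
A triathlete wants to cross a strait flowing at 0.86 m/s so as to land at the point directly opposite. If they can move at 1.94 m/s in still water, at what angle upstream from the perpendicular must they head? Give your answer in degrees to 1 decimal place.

To cancel the current, the upstream component of the triathlete's velocity must equal the flow: 1.94 sin θ = 0.86.
sin θ = 0.86 / 1.94 = 0.4433.
θ = arcsin(0.4433) = 26.315°.

26.3°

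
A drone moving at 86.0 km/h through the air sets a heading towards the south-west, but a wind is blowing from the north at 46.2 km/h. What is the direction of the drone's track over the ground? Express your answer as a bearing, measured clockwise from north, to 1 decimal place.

Taking east as x and north as y: velocity relative to the air = (-60.811, -60.811) km/h; the air relative to ground = (0.000, -46.200) km/h.
Velocity relative to ground = (-60.811, -60.811) + (0.000, -46.200) = (-60.811, -107.011) km/h.
Bearing = atan2(-60.81, -107.01) = 209.61° clockwise from north.

209.6°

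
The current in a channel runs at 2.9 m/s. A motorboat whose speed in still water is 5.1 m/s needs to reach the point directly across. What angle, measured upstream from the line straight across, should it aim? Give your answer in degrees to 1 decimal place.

34.7°

To cancel the current, the upstream component of the motorboat's velocity must equal the flow: 5.1 sin θ = 2.9.
sin θ = 2.9 / 5.1 = 0.5686.
θ = arcsin(0.5686) = 34.655°.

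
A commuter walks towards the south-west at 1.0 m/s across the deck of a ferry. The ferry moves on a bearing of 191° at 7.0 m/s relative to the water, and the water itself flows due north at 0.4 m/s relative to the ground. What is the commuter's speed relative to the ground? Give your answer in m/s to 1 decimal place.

In east/north components (m/s): commuter relative to ferry = (-0.707, -0.707); ferry relative to water = (-1.336, -6.871); water relative to ground = (0.000, 0.400).
Sum = (-2.043, -7.178) m/s.
Speed = |(-2.043, -7.178)| = 7.463 m/s.

7.5 m/s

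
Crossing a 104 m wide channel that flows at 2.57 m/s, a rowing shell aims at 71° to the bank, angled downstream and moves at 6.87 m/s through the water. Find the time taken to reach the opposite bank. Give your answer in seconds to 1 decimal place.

The component of the rowing shell's velocity perpendicular to the bank is 6.87 × sin 71° = 6.496 m/s.
The current is parallel to the bank, so it does not affect the crossing time.
Time = 104 / 6.496 = 16.011 s.

16.0 s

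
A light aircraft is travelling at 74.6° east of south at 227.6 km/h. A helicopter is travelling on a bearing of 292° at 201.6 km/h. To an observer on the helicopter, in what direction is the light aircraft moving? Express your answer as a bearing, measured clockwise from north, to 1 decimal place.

Taking east as x and north as y: light aircraft velocity = (219.428, -60.441) km/h; helicopter velocity = (-186.920, 75.521) km/h.
Velocity of light aircraft relative to helicopter = (219.428, -60.441) − (-186.920, 75.521) = (406.348, -135.961) km/h.
Bearing = atan2(406.35, -135.96) = 108.50° clockwise from north.

108.5°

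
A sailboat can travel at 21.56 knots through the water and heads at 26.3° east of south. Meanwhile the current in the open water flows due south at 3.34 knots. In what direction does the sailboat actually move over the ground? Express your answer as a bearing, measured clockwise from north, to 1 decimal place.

157.1°

Taking east as x and north as y: velocity relative to the water = (9.553, -19.328) knots; the water relative to ground = (0.000, -3.340) knots.
Velocity relative to ground = (9.553, -19.328) + (0.000, -3.340) = (9.553, -22.668) knots.
Bearing = atan2(9.55, -22.67) = 157.15° clockwise from north.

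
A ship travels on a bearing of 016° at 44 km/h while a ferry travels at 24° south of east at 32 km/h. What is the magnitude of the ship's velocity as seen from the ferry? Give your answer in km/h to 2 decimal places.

57.90 km/h

Taking east as x and north as y: ship velocity = (12.128, 42.296) km/h; ferry velocity = (29.233, -13.016) km/h.
Velocity of ship relative to ferry = (12.128, 42.296) − (29.233, -13.016) = (-17.105, 55.311) km/h.
Magnitude = |(-17.105, 55.311)| = 57.896 km/h.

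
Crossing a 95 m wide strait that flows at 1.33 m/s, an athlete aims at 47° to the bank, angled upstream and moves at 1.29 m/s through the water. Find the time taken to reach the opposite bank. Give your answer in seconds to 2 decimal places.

100.69 s

The component of the athlete's velocity perpendicular to the bank is 1.29 × sin 47° = 0.943 m/s.
The current is parallel to the bank, so it does not affect the crossing time.
Time = 95 / 0.943 = 100.695 s.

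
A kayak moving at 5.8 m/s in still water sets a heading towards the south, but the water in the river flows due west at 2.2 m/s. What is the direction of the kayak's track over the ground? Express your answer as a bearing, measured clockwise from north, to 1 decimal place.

200.8°

Taking east as x and north as y: velocity relative to the water = (0.000, -5.800) m/s; the water relative to ground = (-2.200, 0.000) m/s.
Velocity relative to ground = (0.000, -5.800) + (-2.200, 0.000) = (-2.200, -5.800) m/s.
Bearing = atan2(-2.20, -5.80) = 200.77° clockwise from north.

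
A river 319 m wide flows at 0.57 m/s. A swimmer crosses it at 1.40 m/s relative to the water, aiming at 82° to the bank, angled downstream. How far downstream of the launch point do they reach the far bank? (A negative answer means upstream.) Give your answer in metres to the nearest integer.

Perpendicular speed = 1.386 m/s; crossing time = 319 / 1.386 = 230.096 s.
Net downstream speed = 0.765 m/s.
Drift = 0.765 × 230.096 = 175.987 m (downstream).

176 m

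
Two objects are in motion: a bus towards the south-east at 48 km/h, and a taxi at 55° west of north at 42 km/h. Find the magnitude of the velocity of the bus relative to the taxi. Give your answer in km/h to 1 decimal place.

Taking east as x and north as y: bus velocity = (33.941, -33.941) km/h; taxi velocity = (-34.404, 24.090) km/h.
Velocity of bus relative to taxi = (33.941, -33.941) − (-34.404, 24.090) = (68.346, -58.031) km/h.
Magnitude = |(68.346, -58.031)| = 89.659 km/h.

89.7 km/h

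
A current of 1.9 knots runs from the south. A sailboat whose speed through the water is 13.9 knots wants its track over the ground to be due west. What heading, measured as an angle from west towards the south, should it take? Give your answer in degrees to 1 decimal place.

7.9°

The current pushes perpendicular to the desired track; the heading must have a component into the current equal to 1.9 knots: 13.9 sin θ = 1.9.
sin θ = 0.1367, so θ = 7.856°.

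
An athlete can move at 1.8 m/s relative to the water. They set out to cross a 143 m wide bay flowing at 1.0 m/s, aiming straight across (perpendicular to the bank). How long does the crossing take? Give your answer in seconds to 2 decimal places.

79.44 s

The component of the athlete's velocity perpendicular to the bank is 1.8 m/s.
The current is parallel to the bank, so it does not affect the crossing time.
Time = 143 / 1.800 = 79.444 s.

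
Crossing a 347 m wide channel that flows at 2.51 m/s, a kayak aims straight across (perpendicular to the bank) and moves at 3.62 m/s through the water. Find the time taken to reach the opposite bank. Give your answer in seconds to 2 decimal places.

The component of the kayak's velocity perpendicular to the bank is 3.62 m/s.
Only the cross-stream component determines the crossing time; the current contributes nothing perpendicular to the bank.
Time = 347 / 3.620 = 95.856 s.

95.86 s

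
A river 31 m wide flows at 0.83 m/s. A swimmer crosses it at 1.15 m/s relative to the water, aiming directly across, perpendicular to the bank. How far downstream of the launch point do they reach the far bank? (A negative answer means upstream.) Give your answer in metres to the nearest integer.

22 m

Perpendicular speed = 1.150 m/s; crossing time = 31 / 1.150 = 26.957 s.
Net downstream speed = 0.830 m/s.
Drift = 0.830 × 26.957 = 22.374 m (downstream).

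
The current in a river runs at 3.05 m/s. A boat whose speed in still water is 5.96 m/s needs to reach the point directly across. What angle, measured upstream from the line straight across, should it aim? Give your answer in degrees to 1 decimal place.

30.8°

To cancel the current, the upstream component of the boat's velocity must equal the flow: 5.96 sin θ = 3.05.
sin θ = 3.05 / 5.96 = 0.5117.
θ = arcsin(0.5117) = 30.780°.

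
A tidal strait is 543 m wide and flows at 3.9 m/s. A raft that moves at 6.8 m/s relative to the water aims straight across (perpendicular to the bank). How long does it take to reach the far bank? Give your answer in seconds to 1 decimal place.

79.9 s

The component of the raft's velocity perpendicular to the bank is 6.8 m/s.
Only the cross-stream component determines the crossing time; the current contributes nothing perpendicular to the bank.
Time = 543 / 6.800 = 79.853 s.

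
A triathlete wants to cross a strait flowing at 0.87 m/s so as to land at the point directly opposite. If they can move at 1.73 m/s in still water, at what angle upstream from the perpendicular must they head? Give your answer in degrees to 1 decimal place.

30.2°

To cancel the current, the upstream component of the triathlete's velocity must equal the flow: 1.73 sin θ = 0.87.
sin θ = 0.87 / 1.73 = 0.5029.
θ = arcsin(0.5029) = 30.191°.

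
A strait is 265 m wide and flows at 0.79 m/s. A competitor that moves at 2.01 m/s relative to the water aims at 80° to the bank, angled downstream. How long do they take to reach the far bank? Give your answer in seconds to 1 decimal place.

133.9 s

The component of the competitor's velocity perpendicular to the bank is 2.01 × sin 80° = 1.979 m/s.
Only the cross-stream component determines the crossing time; the current contributes nothing perpendicular to the bank.
Time = 265 / 1.979 = 133.875 s.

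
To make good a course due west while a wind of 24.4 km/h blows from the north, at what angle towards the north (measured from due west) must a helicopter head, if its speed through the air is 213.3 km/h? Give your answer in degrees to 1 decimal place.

6.6°

The wind pushes perpendicular to the desired track; the heading must have a component into the wind equal to 24.4 km/h: 213.3 sin θ = 24.4.
sin θ = 0.1144, so θ = 6.569°.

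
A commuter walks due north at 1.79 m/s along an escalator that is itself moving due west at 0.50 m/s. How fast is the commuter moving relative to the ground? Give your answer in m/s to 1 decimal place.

Taking east as x and north as y: escalator velocity = (-0.500, 0.000) m/s; commuter velocity relative to escalator = (0.000, 1.790) m/s.
Velocity relative to ground = (-0.500, 0.000) + (0.000, 1.790) = (-0.500, 1.790) m/s.
Speed = |(-0.500, 1.790)| = 1.859 m/s.

1.9 m/s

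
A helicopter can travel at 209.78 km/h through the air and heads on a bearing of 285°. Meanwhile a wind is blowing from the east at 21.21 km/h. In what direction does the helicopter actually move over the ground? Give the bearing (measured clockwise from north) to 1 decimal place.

283.6°

Taking east as x and north as y: velocity relative to the air = (-202.632, 54.295) km/h; the air relative to ground = (-21.210, 0.000) km/h.
Velocity relative to ground = (-202.632, 54.295) + (-21.210, 0.000) = (-223.842, 54.295) km/h.
Bearing = atan2(-223.84, 54.30) = 283.63° clockwise from north.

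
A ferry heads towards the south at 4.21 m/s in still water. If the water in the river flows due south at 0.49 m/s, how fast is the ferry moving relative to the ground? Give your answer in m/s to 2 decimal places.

Taking east as x and north as y: velocity relative to the water = (0.000, -4.210) m/s; the water relative to ground = (0.000, -0.490) m/s.
Velocity relative to ground = (0.000, -4.210) + (0.000, -0.490) = (0.000, -4.700) m/s.
Speed = |(0.000, -4.700)| = 4.700 m/s.

4.70 m/s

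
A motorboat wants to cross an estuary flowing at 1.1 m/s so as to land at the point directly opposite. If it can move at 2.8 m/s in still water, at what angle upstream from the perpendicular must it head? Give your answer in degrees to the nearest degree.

To cancel the current, the upstream component of the motorboat's velocity must equal the flow: 2.8 sin θ = 1.1.
sin θ = 1.1 / 2.8 = 0.3929.
θ = arcsin(0.3929) = 23.132°.

23°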